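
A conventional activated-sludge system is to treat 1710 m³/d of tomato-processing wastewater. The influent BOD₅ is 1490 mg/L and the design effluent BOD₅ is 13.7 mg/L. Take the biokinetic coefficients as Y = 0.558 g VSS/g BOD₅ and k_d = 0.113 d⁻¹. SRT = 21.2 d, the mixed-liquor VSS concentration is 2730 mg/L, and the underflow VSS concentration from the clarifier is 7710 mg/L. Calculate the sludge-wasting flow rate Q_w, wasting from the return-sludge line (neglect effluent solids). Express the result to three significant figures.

Q_w ≈ 53.8 m³/d

Steady-state biomass mass balance: V·X·(1 + k_d·θ_c) = Y·Q·(S₀ − S)·θ_c, so V = 0.558 × 1710 × (1490 − 13.7) × 21.2 / [2730 × (1 + 0.113 × 21.2)] = 2.99×10^7 / 9270 = 3222 m³.
Wasting from the return line (neglecting effluent solids): Q_w = V·X / (θ_c·X_r) = 3222 × 2730 / (21.2 × 7710) = 53.81 m³/d.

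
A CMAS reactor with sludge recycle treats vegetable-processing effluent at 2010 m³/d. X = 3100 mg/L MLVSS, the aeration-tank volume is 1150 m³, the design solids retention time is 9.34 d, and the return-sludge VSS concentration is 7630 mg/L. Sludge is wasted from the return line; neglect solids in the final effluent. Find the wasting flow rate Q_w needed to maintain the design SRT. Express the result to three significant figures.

Q_w ≈ 50.0 m³/d

Q_w = (V·X)/(θ_c X_r) = 1150 × 3100 / (9.34 × 7630) = 50.03 m³/d.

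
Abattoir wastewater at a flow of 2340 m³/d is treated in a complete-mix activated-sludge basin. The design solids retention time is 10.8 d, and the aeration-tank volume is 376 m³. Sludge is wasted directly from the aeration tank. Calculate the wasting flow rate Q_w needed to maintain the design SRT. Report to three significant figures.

Q_w ≈ 34.8 m³/d

Wasting from the aeration tank: Q_w = V / θ_c = 376.0 / 10.8 = 34.81 m³/d.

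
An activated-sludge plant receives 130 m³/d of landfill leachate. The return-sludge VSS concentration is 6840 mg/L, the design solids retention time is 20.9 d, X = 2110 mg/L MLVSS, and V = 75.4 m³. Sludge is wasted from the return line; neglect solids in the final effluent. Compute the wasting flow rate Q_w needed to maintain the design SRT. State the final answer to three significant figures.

Q_w ≈ 1.11 m³/d

Q_w = (V·X)/(θ_c X_r) = 75.40 × 2110 / (20.9 × 6840) = 1.113 m³/d.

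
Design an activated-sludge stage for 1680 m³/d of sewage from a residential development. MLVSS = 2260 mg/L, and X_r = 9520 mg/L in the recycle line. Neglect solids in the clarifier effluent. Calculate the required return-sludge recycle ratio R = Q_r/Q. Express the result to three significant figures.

R = Q_r/Q = X/(X_r − X) = 2260 / (9520 − 2260) = 0.3113.

R ≈ 0.311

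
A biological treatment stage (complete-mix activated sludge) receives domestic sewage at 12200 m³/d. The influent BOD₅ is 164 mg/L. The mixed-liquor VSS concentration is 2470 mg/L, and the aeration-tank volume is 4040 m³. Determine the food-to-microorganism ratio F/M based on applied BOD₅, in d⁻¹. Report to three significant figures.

F/M = Q·S₀ / (V·X) = 12200 × 164 / (4040 × 2470) = 0.2005 g BOD₅·(g VSS·d)⁻¹.

F/M ≈ 0.201 d⁻¹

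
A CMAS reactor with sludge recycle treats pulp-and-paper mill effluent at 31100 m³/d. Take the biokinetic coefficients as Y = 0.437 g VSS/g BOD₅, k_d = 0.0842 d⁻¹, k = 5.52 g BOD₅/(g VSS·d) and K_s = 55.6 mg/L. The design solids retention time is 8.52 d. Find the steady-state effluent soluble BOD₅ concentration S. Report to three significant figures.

S ≈ 5.07 mg/L

From the Monod/SRT balance for a CMAS, S = K_s·(1+k_d θ_c)/[θ_c·(Y k − k_d) − 1] = 55.6 × (1 + 0.0842 × 8.52) / [8.52 × (0.437 × 5.52 − 0.0842) − 1] = 95.49 / 18.83 = 5.070 mg/L.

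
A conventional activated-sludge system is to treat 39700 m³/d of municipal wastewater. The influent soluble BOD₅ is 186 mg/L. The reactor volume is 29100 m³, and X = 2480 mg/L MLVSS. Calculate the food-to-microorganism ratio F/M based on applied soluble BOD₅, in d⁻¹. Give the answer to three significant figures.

F/M = Q·S₀ / (V·X) = 39700 × 186 / (29100 × 2480) = 0.1023 g soluble BOD₅·(g VSS·d)⁻¹.

F/M ≈ 0.102 d⁻¹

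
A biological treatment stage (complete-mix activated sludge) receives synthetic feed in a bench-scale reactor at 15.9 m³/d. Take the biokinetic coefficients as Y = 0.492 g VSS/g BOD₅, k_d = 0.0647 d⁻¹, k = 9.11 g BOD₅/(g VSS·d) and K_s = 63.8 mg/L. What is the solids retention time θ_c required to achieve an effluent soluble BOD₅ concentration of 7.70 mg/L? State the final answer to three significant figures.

At the target effluent, Y k S/(K_s+S) = 0.492×9.11×7.70/71.50 = 0.4827 d⁻¹.
Then 1/θ_c = μ − k_d = 0.4827 − 0.0647 = 0.4180 d⁻¹, giving θ_c = 2.392 d.

θ_c ≈ 2.39 d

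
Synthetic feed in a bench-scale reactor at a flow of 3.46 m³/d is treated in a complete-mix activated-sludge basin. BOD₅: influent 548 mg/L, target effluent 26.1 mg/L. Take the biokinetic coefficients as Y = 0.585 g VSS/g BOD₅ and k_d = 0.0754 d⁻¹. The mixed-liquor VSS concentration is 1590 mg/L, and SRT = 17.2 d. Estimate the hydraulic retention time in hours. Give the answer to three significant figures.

Rearranging the biomass balance for a CMAS with decay, V = Y·Q·ΔS·θ_c / [X·(1+k_d θ_c)] = 0.585 × 3.46 × (548 − 26.1) × 17.2 / [1590 × (1 + 0.0754 × 17.2)] = 1.82×10^4 / 3652 = 4.975 m³.
τ = V/Q = 4.975/3.46 = 1.438 d, or 34.51 h.

τ ≈ 34.5 h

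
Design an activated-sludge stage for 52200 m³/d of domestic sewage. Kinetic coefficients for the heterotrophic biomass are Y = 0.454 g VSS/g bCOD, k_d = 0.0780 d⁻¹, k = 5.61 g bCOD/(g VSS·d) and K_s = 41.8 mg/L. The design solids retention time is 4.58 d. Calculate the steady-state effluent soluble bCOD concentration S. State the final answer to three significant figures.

From the Monod/SRT balance for a CMAS, S = K_s·(1+k_d θ_c)/[θ_c·(Y k − k_d) − 1] = 41.8 × (1 + 0.0780 × 4.58) / [4.58 × (0.454 × 5.61 − 0.0780) − 1] = 56.73 / 10.31 = 5.504 mg/L.

S ≈ 5.50 mg/L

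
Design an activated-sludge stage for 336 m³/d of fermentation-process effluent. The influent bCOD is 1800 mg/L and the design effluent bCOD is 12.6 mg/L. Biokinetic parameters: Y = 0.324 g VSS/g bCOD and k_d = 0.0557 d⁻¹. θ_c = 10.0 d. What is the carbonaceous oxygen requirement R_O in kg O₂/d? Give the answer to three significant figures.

R_O ≈ 423 kg O₂/d

Observed yield with endogenous decay: Y_obs = Y / (1 + k_d·θ_c) = 0.324 / (1 + 0.0557 × 10.0) = 0.324 / 1.557 = 0.2081 g VSS/g bCOD.
Substrate removed = Q·(S₀ − S) = 336 m³/d × (1800 − 12.6) g/m³ = 6.01×10^5 g/d = 600.6 kg/d.
Biomass synthesised: P_X = Y_obs × 600.6 = 125.0 kg VSS/d.
R_O = Q·ΔS − 1.42 P_X = 600.6 − 177.5 = 423.1 kg O₂/d.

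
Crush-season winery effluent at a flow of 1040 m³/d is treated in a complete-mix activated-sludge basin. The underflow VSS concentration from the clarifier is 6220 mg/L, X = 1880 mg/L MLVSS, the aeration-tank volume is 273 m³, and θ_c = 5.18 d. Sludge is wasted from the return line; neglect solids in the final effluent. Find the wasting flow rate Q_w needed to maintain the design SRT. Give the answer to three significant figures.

Wasting from the return line (neglecting effluent solids): Q_w = V·X / (θ_c·X_r) = 273.0 × 1880 / (5.18 × 6220) = 15.93 m³/d.

Q_w ≈ 15.9 m³/d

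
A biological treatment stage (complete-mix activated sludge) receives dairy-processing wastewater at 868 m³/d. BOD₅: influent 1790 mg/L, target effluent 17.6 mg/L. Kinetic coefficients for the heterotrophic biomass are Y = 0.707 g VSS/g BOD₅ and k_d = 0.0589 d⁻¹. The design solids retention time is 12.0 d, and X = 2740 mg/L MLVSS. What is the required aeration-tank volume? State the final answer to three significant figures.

V ≈ 2790 m³

From the SRT design equation V = Y Q (S₀−S) θ_c / [X (1 + k_d θ_c)] = 0.707 × 868 × (1790 − 17.6) × 12.0 / [2740 × (1 + 0.0589 × 12.0)] = 1.31×10^7 / 4677 = 2791 m³.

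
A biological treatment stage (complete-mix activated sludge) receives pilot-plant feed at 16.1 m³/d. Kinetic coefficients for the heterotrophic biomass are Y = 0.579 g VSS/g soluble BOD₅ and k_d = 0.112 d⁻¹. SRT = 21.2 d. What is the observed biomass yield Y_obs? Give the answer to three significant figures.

Y_obs ≈ 0.172 g VSS/g soluble BOD₅

Observed yield with endogenous decay: Y_obs = Y / (1 + k_d·θ_c) = 0.579 / (1 + 0.112 × 21.2) = 0.579 / 3.374 = 0.1716 g VSS/g soluble BOD₅.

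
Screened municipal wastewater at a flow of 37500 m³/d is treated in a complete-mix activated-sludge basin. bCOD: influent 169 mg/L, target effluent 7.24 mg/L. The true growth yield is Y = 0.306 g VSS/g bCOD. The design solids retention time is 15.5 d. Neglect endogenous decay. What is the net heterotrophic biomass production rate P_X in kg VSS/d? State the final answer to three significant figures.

No decay correction is needed, so Y_obs = Y = 0.306.
ΔS = 169 − 7.24 = 161.8 mg/L, so the substrate removal rate is 37500 × 161.8/1000 = 6066 kg bCOD/d.
Net biomass production P_X = Y_obs × Q·(S₀ − S) = 0.3060 × 6066 = 1856 kg VSS/d.

P_X ≈ 1860 kg VSS/d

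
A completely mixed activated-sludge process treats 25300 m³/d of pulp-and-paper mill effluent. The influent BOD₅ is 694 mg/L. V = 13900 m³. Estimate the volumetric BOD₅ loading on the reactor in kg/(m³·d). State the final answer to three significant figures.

Volumetric loading L_v = Q·S₀ / V = 25300 × 694 g/m³ / 13900 m³ = 1263 g/(m³·d) = 1.263 kg BOD₅/(m³·d).

L_v ≈ 1.26 kg BOD₅/(m³·d)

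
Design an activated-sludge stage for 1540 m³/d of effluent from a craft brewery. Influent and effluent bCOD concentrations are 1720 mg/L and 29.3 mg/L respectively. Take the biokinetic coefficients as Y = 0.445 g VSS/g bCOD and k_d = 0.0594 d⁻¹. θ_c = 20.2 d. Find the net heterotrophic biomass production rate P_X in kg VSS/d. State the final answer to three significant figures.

Y_obs = Y / (1 + k_d θ_c) = 0.445 / (1 + 0.0594 × 20.2) = 0.445 / 2.200 = 0.2023.
ΔS = 1720 − 29.3 = 1691 mg/L, so the substrate removal rate is 1540 × 1691/1000 = 2604 kg bCOD/d.
So the net sludge growth is P_X = 0.2023 × 2604 = 526.7 kg VSS/d.

P_X ≈ 527 kg VSS/d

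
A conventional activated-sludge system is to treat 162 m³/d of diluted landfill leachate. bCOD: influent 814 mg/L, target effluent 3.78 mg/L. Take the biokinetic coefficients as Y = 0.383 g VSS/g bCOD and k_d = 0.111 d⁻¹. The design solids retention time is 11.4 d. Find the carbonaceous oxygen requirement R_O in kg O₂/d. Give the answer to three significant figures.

R_O ≈ 99.7 kg O₂/d

Correct the yield for decay: Y_obs = Y/(1 + k_d θ_c) = 0.383 / (1 + 0.111 × 11.4) = 0.383 / 2.265 = 0.1691.
ΔS = 814 − 3.78 = 810.2 mg/L, so the substrate removal rate is 162 × 810.2/1000 = 131.3 kg bCOD/d.
Net sludge production P_X = 0.1691 × 131.3 = 22.19 kg VSS/d.
R_O = Q·(S₀ − S) − 1.42·P_X = 131.3 − 1.42 × 22.19 = 99.74 kg O₂/d.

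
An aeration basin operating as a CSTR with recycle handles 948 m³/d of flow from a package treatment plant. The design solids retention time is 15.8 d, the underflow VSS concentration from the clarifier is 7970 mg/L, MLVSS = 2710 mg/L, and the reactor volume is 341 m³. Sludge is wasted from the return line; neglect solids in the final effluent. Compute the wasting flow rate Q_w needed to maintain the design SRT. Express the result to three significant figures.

Q_w ≈ 7.34 m³/d

Q_w = (V·X)/(θ_c X_r) = 341.0 × 2710 / (15.8 × 7970) = 7.339 m³/d.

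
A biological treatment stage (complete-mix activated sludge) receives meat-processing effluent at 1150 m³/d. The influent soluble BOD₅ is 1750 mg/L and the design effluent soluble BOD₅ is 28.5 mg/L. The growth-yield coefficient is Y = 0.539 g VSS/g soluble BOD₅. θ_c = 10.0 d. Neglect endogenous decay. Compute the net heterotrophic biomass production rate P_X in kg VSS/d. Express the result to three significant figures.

No decay correction is needed, so Y_obs = Y = 0.539.
Q·(S₀ − S) = 1150 × (1750 − 28.5) × 10⁻³ = 1980 kg/d removed.
P_X = Y_obs · Q(S₀ − S) = 0.5390 × 1980 = 1067 kg VSS/d.

P_X ≈ 1070 kg VSS/d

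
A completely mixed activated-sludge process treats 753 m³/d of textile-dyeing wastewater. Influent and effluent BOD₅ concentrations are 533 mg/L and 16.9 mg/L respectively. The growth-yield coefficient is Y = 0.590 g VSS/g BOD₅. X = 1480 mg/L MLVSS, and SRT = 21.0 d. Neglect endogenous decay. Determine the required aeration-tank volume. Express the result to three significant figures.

With k_d = 0 the design equation reduces to V = Y Q (S₀−S) θ_c / X = 0.590 × 753 × (533 − 16.9) × 21.0 / 1480 = 3253 m³.

V ≈ 3250 m³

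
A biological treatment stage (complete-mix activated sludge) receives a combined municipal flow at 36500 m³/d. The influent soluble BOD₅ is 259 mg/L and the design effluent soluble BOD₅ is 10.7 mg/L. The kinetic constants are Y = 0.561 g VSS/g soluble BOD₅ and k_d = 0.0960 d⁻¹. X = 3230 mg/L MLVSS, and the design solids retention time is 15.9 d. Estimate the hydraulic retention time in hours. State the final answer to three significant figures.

Rearranging the biomass balance for a CMAS with decay, V = Y·Q·ΔS·θ_c / [X·(1+k_d θ_c)] = 0.561 × 36500 × (259 − 10.7) × 15.9 / [3230 × (1 + 0.0960 × 15.9)] = 8.08×10^7 / 8160 = 9907 m³.
τ = V/Q = 9907/36500 = 0.2714 d, or 6.514 h.

τ ≈ 6.51 h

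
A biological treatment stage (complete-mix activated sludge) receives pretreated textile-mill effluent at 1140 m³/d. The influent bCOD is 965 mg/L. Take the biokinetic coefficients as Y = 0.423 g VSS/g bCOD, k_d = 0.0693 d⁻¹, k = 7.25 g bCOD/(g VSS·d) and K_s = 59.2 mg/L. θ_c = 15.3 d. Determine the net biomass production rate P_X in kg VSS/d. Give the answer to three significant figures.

P_X ≈ 225 kg VSS/d

From the Monod/SRT balance for a CMAS, S = K_s·(1+k_d θ_c)/[θ_c·(Y k − k_d) − 1] = 59.2 × (1 + 0.0693 × 15.3) / [15.3 × (0.423 × 7.25 − 0.0693) − 1] = 122.0 / 44.86 = 2.719 mg/L.
Y_obs = Y / (1 + k_d θ_c) = 0.423 / (1 + 0.0693 × 15.3) = 0.423 / 2.060 = 0.2053.
Substrate removed = Q·(S₀ − S) = 1140 m³/d × (965 − 2.72) g/m³ = 1.1×10^6 g/d = 1097 kg/d.
P_X = Y_obs · Q(S₀ − S) = 0.2053 × 1097 = 225.2 kg VSS/d.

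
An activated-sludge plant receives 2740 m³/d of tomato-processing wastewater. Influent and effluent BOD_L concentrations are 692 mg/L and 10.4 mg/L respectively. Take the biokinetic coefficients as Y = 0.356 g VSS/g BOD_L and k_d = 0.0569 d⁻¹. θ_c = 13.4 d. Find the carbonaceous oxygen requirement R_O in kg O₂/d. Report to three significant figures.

Observed yield with endogenous decay: Y_obs = Y / (1 + k_d·θ_c) = 0.356 / (1 + 0.0569 × 13.4) = 0.356 / 1.762 = 0.2020 g VSS/g BOD_L.
ΔS = 692 − 10.4 = 681.6 mg/L, so the substrate removal rate is 2740 × 681.6/1000 = 1868 kg BOD_L/d.
Net sludge production P_X = 0.2020 × 1868 = 377.2 kg VSS/d.
R_O = Q·ΔS − 1.42 P_X = 1868 − 535.7 = 1332 kg O₂/d.

R_O ≈ 1330 kg O₂/d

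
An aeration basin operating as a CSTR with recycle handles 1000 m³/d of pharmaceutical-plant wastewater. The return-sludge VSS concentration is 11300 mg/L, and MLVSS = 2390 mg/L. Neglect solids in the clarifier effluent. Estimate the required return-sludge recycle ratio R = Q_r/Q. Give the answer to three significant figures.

Solids balance on the clarifier gives (1+R)X = R·X_r, so R = X/(X_r − X) = 2390 / (11300 − 2390) = 0.2682.

R ≈ 0.268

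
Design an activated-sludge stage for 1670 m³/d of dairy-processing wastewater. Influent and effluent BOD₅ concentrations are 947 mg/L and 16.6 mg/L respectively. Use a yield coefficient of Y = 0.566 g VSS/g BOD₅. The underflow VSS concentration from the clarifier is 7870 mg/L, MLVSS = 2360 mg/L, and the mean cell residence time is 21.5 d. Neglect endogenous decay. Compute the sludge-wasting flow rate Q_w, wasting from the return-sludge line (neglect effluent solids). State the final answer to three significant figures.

Q_w ≈ 112 m³/d

Biomass mass balance (decay neglected): V·X = Y·Q·(S₀ − S)·θ_c, so V = 0.566 × 1670 × (947 − 16.6) × 21.5 / 2360 = 8012 m³.
Q_w = (V·X)/(θ_c X_r) = 8012 × 2360 / (21.5 × 7870) = 111.7 m³/d.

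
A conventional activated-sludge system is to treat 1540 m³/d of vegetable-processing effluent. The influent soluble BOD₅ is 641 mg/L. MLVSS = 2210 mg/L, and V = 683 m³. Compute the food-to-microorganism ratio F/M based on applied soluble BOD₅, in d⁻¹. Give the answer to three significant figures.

Food-to-microorganism ratio F/M = Q S₀ / (V X) = 1540 × 641 / (683.0 × 2210) = 0.6540 d⁻¹.

F/M ≈ 0.654 d⁻¹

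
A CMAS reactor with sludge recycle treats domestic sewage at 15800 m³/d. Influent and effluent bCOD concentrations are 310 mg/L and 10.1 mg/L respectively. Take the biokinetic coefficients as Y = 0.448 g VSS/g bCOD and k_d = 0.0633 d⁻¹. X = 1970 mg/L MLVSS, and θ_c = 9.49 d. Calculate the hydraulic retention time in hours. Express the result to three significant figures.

Rearranging the biomass balance for a CMAS with decay, V = Y·Q·ΔS·θ_c / [X·(1+k_d θ_c)] = 0.448 × 15800 × (310 − 10.1) × 9.49 / [1970 × (1 + 0.0633 × 9.49)] = 2.01×10^7 / 3153 = 6388 m³.
Hydraulic retention time τ = V/Q = 6388 / 15800 = 0.4043 d = 9.704 h.

τ ≈ 9.70 h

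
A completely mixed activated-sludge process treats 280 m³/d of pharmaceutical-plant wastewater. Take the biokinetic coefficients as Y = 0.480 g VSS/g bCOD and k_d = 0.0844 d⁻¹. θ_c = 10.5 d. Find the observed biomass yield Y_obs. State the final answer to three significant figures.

The observed yield is Y_obs = Y/(1 + k_d·θ_c) = 0.480 / (1 + 0.0844 × 10.5) = 0.480 / 1.886 = 0.2545 g VSS per g bCOD removed.

Y_obs ≈ 0.254 g VSS/g bCOD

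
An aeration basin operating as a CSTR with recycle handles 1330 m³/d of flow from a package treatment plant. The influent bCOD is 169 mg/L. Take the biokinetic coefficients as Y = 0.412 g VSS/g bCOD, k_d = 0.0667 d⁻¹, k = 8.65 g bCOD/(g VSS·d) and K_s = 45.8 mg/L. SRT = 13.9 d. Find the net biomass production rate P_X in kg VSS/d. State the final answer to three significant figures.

P_X ≈ 47.5 kg VSS/d

From the Monod/SRT balance for a CMAS, S = K_s·(1+k_d θ_c)/[θ_c·(Y k − k_d) − 1] = 45.8 × (1 + 0.0667 × 13.9) / [13.9 × (0.412 × 8.65 − 0.0667) − 1] = 88.26 / 47.61 = 1.854 mg/L.
Correct the yield for decay: Y_obs = Y/(1 + k_d θ_c) = 0.412 / (1 + 0.0667 × 13.9) = 0.412 / 1.927 = 0.2138.
Q·(S₀ − S) = 1330 × (169 − 1.85) × 10⁻³ = 222.3 kg/d removed.
Biomass produced: P_X = Y_obs·Q·ΔS = 0.2138 × 222.3 ≈ 47.53 kg VSS/d.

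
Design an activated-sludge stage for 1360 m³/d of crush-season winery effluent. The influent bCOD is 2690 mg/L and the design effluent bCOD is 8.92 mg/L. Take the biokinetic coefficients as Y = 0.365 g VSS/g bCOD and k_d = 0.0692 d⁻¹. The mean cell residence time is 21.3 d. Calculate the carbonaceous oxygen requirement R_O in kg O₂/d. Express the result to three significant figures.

Correct the yield for decay: Y_obs = Y/(1 + k_d θ_c) = 0.365 / (1 + 0.0692 × 21.3) = 0.365 / 2.474 = 0.1475.
ΔS = 2690 − 8.92 = 2681 mg/L, so the substrate removal rate is 1360 × 2681/1000 = 3646 kg bCOD/d.
Net sludge production P_X = 0.1475 × 3646 = 538.0 kg VSS/d.
Carbonaceous O₂ demand = substrate oxidised − cell-mass equivalent = 3646 − 1.42 × 538.0 = 2882 kg O₂/d.

R_O ≈ 2880 kg O₂/d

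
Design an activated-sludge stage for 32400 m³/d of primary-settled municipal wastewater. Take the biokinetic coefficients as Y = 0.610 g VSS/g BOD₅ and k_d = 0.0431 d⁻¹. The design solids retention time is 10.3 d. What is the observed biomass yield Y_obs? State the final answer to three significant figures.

Y_obs ≈ 0.422 g VSS/g BOD₅

The observed yield is Y_obs = Y/(1 + k_d·θ_c) = 0.610 / (1 + 0.0431 × 10.3) = 0.610 / 1.444 = 0.4225 g VSS per g BOD₅ removed.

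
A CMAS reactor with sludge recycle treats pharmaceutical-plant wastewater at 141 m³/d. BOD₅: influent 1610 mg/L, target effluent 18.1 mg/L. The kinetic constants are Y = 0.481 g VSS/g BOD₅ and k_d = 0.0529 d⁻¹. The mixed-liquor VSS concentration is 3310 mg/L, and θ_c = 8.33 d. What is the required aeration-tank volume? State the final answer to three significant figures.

Rearranging the biomass balance for a CMAS with decay, V = Y·Q·ΔS·θ_c / [X·(1+k_d θ_c)] = 0.481 × 141 × (1610 − 18.1) × 8.33 / [3310 × (1 + 0.0529 × 8.33)] = 8.99×10^5 / 4769 = 188.6 m³.

V ≈ 189 m³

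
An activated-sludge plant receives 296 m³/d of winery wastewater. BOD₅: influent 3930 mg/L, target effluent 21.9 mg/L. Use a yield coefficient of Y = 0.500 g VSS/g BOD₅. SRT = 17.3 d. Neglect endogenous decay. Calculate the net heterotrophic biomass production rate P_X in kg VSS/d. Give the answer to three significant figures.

No decay correction is needed, so Y_obs = Y = 0.500.
Substrate removed = Q·(S₀ − S) = 296 m³/d × (3930 − 21.9) g/m³ = 1.16×10^6 g/d = 1157 kg/d.
Biomass produced: P_X = Y_obs·Q·ΔS = 0.5000 × 1157 ≈ 578.4 kg VSS/d.

P_X ≈ 578 kg VSS/d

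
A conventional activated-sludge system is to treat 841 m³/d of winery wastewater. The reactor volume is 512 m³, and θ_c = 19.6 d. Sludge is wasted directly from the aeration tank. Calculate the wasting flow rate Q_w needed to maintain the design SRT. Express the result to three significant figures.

Wasting from the aeration tank: Q_w = V / θ_c = 512.0 / 19.6 = 26.12 m³/d.

Q_w ≈ 26.1 m³/d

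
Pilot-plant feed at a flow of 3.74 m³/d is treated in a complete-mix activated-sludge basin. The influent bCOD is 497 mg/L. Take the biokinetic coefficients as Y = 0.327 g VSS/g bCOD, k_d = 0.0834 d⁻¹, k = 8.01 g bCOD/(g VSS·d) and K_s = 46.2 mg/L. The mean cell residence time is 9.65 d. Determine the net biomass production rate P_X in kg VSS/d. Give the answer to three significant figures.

P_X ≈ 0.334 kg VSS/d

From the Monod/SRT balance for a CMAS, S = K_s·(1+k_d θ_c)/[θ_c·(Y k − k_d) − 1] = 46.2 × (1 + 0.0834 × 9.65) / [9.65 × (0.327 × 8.01 − 0.0834) − 1] = 83.38 / 23.47 = 3.553 mg/L.
Observed yield with endogenous decay: Y_obs = Y / (1 + k_d·θ_c) = 0.327 / (1 + 0.0834 × 9.65) = 0.327 / 1.805 = 0.1812 g VSS/g bCOD.
Substrate removed = Q·(S₀ − S) = 3.74 m³/d × (497 − 3.55) g/m³ = 1.85×10^3 g/d = 1.846 kg/d.
Biomass produced: P_X = Y_obs·Q·ΔS = 0.1812 × 1.846 ≈ 0.3344 kg VSS/d.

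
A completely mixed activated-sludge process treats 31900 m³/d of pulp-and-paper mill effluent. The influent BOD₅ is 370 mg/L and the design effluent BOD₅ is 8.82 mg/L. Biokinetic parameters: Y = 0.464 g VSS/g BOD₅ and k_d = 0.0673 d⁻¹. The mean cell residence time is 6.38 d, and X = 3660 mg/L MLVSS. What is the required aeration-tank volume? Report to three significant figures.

Rearranging the biomass balance for a CMAS with decay, V = Y·Q·ΔS·θ_c / [X·(1+k_d θ_c)] = 0.464 × 31900 × (370 − 8.82) × 6.38 / [3660 × (1 + 0.0673 × 6.38)] = 3.41×10^7 / 5232 = 6520 m³.

V ≈ 6520 m³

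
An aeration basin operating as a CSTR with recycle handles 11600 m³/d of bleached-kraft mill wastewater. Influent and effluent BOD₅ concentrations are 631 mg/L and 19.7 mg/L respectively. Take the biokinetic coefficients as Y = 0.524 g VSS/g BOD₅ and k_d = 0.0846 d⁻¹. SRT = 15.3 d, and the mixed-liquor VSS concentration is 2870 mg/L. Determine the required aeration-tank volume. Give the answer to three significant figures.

V ≈ 8630 m³

Steady-state biomass mass balance: V·X·(1 + k_d·θ_c) = Y·Q·(S₀ − S)·θ_c, so V = 0.524 × 11600 × (631 − 19.7) × 15.3 / [2870 × (1 + 0.0846 × 15.3)] = 5.69×10^7 / 6585 = 8634 m³.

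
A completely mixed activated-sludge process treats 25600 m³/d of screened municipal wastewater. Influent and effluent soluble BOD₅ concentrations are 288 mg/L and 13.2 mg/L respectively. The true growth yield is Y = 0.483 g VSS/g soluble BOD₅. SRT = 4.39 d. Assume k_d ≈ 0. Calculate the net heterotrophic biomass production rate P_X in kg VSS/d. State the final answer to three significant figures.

With endogenous decay neglected, the observed yield equals the true yield: Y_obs = Y = 0.483 g VSS/g soluble BOD₅.
Q·(S₀ − S) = 25600 × (288 − 13.2) × 10⁻³ = 7035 kg/d removed.
So the net sludge growth is P_X = 0.4830 × 7035 = 3398 kg VSS/d.

P_X ≈ 3400 kg VSS/d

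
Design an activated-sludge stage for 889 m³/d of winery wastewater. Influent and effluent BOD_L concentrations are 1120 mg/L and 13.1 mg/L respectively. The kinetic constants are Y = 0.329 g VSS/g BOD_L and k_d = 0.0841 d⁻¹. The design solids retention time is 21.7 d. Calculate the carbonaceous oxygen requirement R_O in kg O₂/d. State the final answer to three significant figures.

R_O ≈ 821 kg O₂/d

Correct the yield for decay: Y_obs = Y/(1 + k_d θ_c) = 0.329 / (1 + 0.0841 × 21.7) = 0.329 / 2.825 = 0.1165.
Q·(S₀ − S) = 889 × (1120 − 13.1) × 10⁻³ = 984.0 kg/d removed.
P_X = Y_obs·Q·(S₀ − S) = 0.1165 × 984.0 = 114.6 kg VSS/d.
Carbonaceous O₂ demand = substrate oxidised − cell-mass equivalent = 984.0 − 1.42 × 114.6 = 821.3 kg O₂/d.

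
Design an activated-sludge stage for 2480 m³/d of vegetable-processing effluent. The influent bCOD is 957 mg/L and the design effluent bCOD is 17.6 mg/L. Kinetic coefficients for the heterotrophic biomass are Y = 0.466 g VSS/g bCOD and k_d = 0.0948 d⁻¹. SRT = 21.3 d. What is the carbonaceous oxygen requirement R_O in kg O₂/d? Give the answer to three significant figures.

Y_obs = Y / (1 + k_d θ_c) = 0.466 / (1 + 0.0948 × 21.3) = 0.466 / 3.019 = 0.1543.
Q·(S₀ − S) = 2480 × (957 − 17.6) × 10⁻³ = 2330 kg/d removed.
P_X = Y_obs·Q·(S₀ − S) = 0.1543 × 2330 = 359.6 kg VSS/d.
R_O = Q·ΔS − 1.42 P_X = 2330 − 510.6 = 1819 kg O₂/d.

R_O ≈ 1820 kg O₂/d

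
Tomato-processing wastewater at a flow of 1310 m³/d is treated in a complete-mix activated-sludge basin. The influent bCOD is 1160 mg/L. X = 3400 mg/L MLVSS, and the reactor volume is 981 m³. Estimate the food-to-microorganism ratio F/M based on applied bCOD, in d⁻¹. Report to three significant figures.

F/M = Q·S₀ / (V·X) = 1310 × 1160 / (981.0 × 3400) = 0.4556 g bCOD·(g VSS·d)⁻¹.

F/M ≈ 0.456 d⁻¹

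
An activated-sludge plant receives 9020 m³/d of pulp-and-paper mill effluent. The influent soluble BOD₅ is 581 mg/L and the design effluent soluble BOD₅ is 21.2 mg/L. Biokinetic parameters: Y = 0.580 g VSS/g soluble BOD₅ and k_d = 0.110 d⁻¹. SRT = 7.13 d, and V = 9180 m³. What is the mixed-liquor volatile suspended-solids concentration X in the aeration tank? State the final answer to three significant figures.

From V·X·(1 + k_d·θ_c) = Y·Q·(S₀ − S)·θ_c: X = 0.580 × 9020 × (581 − 21.2) × 7.13 / [9180 × (1 + 0.110 × 7.13)] = 1275 mg/L.

X ≈ 1270 mg/L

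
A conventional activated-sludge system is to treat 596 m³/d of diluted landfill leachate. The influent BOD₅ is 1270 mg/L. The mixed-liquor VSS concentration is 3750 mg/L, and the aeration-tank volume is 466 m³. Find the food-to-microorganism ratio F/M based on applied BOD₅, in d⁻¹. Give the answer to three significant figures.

F/M ≈ 0.433 d⁻¹

Food-to-microorganism ratio F/M = Q S₀ / (V X) = 596 × 1270 / (466.0 × 3750) = 0.4331 d⁻¹.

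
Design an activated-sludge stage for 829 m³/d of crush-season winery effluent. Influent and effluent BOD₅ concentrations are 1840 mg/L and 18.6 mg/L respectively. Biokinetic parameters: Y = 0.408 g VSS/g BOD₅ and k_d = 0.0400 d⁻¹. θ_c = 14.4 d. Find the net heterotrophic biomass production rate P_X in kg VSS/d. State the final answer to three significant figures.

P_X ≈ 391 kg VSS/d

Y_obs = Y / (1 + k_d θ_c) = 0.408 / (1 + 0.0400 × 14.4) = 0.408 / 1.576 = 0.2589.
Q·(S₀ − S) = 829 × (1840 − 18.6) × 10⁻³ = 1510 kg/d removed.
Biomass produced: P_X = Y_obs·Q·ΔS = 0.2589 × 1510 ≈ 390.9 kg VSS/d.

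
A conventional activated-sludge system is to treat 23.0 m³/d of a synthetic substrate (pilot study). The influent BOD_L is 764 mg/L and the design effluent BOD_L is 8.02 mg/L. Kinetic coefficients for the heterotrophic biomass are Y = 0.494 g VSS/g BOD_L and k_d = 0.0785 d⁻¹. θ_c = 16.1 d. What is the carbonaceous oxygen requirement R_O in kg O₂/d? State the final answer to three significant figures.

Y_obs = Y / (1 + k_d θ_c) = 0.494 / (1 + 0.0785 × 16.1) = 0.494 / 2.264 = 0.2182.
Substrate removed = Q·(S₀ − S) = 23.0 m³/d × (764 − 8.02) g/m³ = 1.74×10^4 g/d = 17.39 kg/d.
Net sludge production P_X = 0.2182 × 17.39 = 3.794 kg VSS/d.
Carbonaceous O₂ demand = substrate oxidised − cell-mass equivalent = 17.39 − 1.42 × 3.794 = 12.00 kg O₂/d.

R_O ≈ 12.0 kg O₂/d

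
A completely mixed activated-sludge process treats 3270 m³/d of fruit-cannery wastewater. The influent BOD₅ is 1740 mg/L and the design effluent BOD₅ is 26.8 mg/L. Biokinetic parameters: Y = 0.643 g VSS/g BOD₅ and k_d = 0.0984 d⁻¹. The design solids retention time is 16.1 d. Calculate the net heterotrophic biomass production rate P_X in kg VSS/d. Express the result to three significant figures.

Observed yield with endogenous decay: Y_obs = Y / (1 + k_d·θ_c) = 0.643 / (1 + 0.0984 × 16.1) = 0.643 / 2.584 = 0.2488 g VSS/g BOD₅.
Q·(S₀ − S) = 3270 × (1740 − 26.8) × 10⁻³ = 5602 kg/d removed.
Biomass produced: P_X = Y_obs·Q·ΔS = 0.2488 × 5602 ≈ 1394 kg VSS/d.

P_X ≈ 1390 kg VSS/d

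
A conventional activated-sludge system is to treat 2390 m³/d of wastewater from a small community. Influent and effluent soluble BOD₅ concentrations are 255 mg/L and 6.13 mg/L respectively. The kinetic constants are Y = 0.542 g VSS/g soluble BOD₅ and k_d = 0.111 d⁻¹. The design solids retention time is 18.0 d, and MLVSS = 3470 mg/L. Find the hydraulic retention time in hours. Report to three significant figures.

Steady-state biomass mass balance: V·X·(1 + k_d·θ_c) = Y·Q·(S₀ − S)·θ_c, so V = 0.542 × 2390 × (255 − 6.13) × 18.0 / [3470 × (1 + 0.111 × 18.0)] = 5.8×10^6 / 10403 = 557.8 m³.
HRT = V/Q = 557.8 m³ / 2390 m³·d⁻¹ = 0.2334 d × 24 = 5.601 h.

τ ≈ 5.60 h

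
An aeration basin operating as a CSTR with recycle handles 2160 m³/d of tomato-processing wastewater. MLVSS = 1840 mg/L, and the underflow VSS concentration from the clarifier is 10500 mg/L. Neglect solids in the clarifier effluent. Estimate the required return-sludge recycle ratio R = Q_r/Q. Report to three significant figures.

Solids balance on the clarifier gives (1+R)X = R·X_r, so R = X/(X_r − X) = 1840 / (10500 − 1840) = 0.2125.

R ≈ 0.212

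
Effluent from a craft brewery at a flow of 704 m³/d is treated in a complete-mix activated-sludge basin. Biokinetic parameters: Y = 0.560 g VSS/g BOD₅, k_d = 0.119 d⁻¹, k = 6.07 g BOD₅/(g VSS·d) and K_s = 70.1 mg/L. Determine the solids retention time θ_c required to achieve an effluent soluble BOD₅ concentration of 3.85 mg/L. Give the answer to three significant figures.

From 1/θ_c = Y·k·S/(K_s + S) − k_d: Y·k·S/(K_s+S) = 0.560 × 6.07 × 3.85 / (70.1 + 3.85) = 0.1770 d⁻¹.
1/θ_c = 0.1770 − 0.119 = 0.05797 d⁻¹, so θ_c = 17.25 d.

θ_c ≈ 17.3 d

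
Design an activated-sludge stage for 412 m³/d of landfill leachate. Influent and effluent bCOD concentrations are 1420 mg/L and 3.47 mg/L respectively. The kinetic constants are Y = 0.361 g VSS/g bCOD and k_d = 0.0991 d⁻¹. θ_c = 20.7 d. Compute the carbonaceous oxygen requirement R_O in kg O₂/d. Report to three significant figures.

Correct the yield for decay: Y_obs = Y/(1 + k_d θ_c) = 0.361 / (1 + 0.0991 × 20.7) = 0.361 / 3.051 = 0.1183.
Substrate removed = Q·(S₀ − S) = 412 m³/d × (1420 − 3.47) g/m³ = 5.84×10^5 g/d = 583.6 kg/d.
P_X = Y_obs·Q·(S₀ − S) = 0.1183 × 583.6 = 69.05 kg VSS/d.
R_O = Q·(S₀ − S) − 1.42·P_X = 583.6 − 1.42 × 69.05 = 485.6 kg O₂/d.

R_O ≈ 486 kg O₂/d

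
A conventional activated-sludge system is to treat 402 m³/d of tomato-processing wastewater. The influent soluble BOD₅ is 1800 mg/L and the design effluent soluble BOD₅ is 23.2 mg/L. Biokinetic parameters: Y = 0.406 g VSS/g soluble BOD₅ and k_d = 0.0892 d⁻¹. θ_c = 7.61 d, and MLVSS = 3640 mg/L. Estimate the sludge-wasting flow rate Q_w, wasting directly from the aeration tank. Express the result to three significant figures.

Q_w ≈ 47.5 m³/d

Rearranging the biomass balance for a CMAS with decay, V = Y·Q·ΔS·θ_c / [X·(1+k_d θ_c)] = 0.406 × 402 × (1800 − 23.2) × 7.61 / [3640 × (1 + 0.0892 × 7.61)] = 2.21×10^6 / 6111 = 361.1 m³.
With mixed-liquor wasting, θ_c = V/Q_w, so Q_w = V/θ_c = 361.1/7.61 = 47.46 m³/d.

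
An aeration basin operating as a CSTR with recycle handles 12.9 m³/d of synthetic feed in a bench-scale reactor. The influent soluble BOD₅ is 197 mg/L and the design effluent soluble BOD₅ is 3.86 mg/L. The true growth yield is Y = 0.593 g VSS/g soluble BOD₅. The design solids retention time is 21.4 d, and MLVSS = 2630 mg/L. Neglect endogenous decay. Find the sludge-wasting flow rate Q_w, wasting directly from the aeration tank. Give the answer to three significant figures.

Q_w ≈ 0.562 m³/d

V·X = Y·Q·ΔS·θ_c gives V = 0.593 × 12.9 × (197 − 3.86) × 21.4 / 2630 = 12.02 m³.
For wasting at MLVSS concentration, Q_w = V/θ_c = 12.02/21.4 = 0.5618 m³/d.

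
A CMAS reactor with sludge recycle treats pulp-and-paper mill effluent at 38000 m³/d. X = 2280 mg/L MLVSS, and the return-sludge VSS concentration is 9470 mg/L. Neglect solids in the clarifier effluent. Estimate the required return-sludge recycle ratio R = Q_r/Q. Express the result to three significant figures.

Solids balance on the clarifier gives (1+R)X = R·X_r, so R = X/(X_r − X) = 2280 / (9470 − 2280) = 0.3171.

R ≈ 0.317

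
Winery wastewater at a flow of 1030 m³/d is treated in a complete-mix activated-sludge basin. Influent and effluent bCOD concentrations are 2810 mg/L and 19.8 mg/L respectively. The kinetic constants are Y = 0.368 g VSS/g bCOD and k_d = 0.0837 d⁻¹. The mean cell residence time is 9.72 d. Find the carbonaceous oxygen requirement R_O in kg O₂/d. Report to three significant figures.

R_O ≈ 2050 kg O₂/d

The observed yield is Y_obs = Y/(1 + k_d·θ_c) = 0.368 / (1 + 0.0837 × 9.72) = 0.368 / 1.814 = 0.2029 g VSS per g bCOD removed.
Substrate removed = Q·(S₀ − S) = 1030 m³/d × (2810 − 19.8) g/m³ = 2.87×10^6 g/d = 2874 kg/d.
Biomass synthesised: P_X = Y_obs × 2874 = 583.2 kg VSS/d.
R_O = Q·(S₀ − S) − 1.42·P_X = 2874 − 1.42 × 583.2 = 2046 kg O₂/d.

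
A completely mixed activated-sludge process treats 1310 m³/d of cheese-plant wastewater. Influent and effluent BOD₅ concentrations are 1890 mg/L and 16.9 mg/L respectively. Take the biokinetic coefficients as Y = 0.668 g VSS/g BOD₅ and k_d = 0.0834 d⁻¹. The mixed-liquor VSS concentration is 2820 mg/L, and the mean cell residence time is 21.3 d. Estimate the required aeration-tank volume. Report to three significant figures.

V ≈ 4460 m³

From the SRT design equation V = Y Q (S₀−S) θ_c / [X (1 + k_d θ_c)] = 0.668 × 1310 × (1890 − 16.9) × 21.3 / [2820 × (1 + 0.0834 × 21.3)] = 3.49×10^7 / 7830 = 4459 m³.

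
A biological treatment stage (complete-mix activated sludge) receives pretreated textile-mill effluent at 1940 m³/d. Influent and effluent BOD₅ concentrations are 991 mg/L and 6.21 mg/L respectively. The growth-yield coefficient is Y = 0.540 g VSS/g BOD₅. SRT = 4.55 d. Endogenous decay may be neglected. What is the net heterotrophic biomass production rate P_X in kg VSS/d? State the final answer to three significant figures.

P_X ≈ 1030 kg VSS/d

Since k_d ≈ 0, Y_obs = Y = 0.540 g VSS/g BOD₅.
Substrate removed = Q·(S₀ − S) = 1940 m³/d × (991 − 6.21) g/m³ = 1.91×10^6 g/d = 1910 kg/d.
Net biomass production P_X = Y_obs × Q·(S₀ − S) = 0.5400 × 1910 = 1032 kg VSS/d.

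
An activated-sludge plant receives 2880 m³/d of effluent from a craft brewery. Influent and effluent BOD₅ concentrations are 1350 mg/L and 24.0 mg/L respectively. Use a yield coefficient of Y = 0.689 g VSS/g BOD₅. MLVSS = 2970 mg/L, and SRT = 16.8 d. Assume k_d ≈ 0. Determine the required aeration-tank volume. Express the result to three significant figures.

Biomass mass balance (decay neglected): V·X = Y·Q·(S₀ − S)·θ_c, so V = 0.689 × 2880 × (1350 − 24.0) × 16.8 / 2970 = 14884 m³.

V ≈ 14900 m³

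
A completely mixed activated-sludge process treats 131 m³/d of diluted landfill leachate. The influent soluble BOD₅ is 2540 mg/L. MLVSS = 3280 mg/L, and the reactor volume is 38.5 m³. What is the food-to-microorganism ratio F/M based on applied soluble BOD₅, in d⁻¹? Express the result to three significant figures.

F/M = applied load / biomass = Q·S₀/(V·X) = 131 × 2540 / (38.50 × 3280) = 2.635 d⁻¹.

F/M ≈ 2.63 d⁻¹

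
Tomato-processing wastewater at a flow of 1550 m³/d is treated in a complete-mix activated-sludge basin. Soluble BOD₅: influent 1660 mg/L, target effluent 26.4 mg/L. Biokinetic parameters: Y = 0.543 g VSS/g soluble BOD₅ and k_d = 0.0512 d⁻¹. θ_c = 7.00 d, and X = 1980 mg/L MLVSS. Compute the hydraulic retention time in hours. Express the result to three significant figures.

Steady-state biomass mass balance: V·X·(1 + k_d·θ_c) = Y·Q·(S₀ − S)·θ_c, so V = 0.543 × 1550 × (1660 − 26.4) × 7.00 / [1980 × (1 + 0.0512 × 7.00)] = 9.62×10^6 / 2690 = 3578 m³.
τ = V/Q = 3578/1550 = 2.309 d, or 55.41 h.

τ ≈ 55.4 h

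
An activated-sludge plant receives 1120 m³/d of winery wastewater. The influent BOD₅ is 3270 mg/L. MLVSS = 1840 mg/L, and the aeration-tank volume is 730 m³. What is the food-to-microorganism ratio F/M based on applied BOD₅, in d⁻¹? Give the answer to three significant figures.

F/M = Q·S₀ / (V·X) = 1120 × 3270 / (730.0 × 1840) = 2.727 g BOD₅·(g VSS·d)⁻¹.

F/M ≈ 2.73 d⁻¹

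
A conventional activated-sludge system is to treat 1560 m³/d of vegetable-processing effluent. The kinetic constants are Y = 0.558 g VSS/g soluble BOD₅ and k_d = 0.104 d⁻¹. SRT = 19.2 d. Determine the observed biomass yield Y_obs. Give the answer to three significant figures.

The observed yield is Y_obs = Y/(1 + k_d·θ_c) = 0.558 / (1 + 0.104 × 19.2) = 0.558 / 2.997 = 0.1862 g VSS per g soluble BOD₅ removed.

Y_obs ≈ 0.186 g VSS/g soluble BOD₅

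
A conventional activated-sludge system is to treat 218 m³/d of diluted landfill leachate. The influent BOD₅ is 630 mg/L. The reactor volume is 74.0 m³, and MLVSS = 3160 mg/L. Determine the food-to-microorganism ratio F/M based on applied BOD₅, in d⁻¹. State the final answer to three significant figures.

F/M = Q·S₀ / (V·X) = 218 × 630 / (74.00 × 3160) = 0.5873 g BOD₅·(g VSS·d)⁻¹.

F/M ≈ 0.587 d⁻¹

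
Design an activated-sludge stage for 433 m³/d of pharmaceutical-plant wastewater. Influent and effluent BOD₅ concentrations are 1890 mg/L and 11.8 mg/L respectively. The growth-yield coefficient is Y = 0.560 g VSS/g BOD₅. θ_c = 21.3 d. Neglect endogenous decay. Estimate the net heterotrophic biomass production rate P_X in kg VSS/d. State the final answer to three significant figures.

With endogenous decay neglected, the observed yield equals the true yield: Y_obs = Y = 0.560 g VSS/g BOD₅.
Q·(S₀ − S) = 433 × (1890 − 11.8) × 10⁻³ = 813.3 kg/d removed.
So the net sludge growth is P_X = 0.5600 × 813.3 = 455.4 kg VSS/d.

P_X ≈ 455 kg VSS/d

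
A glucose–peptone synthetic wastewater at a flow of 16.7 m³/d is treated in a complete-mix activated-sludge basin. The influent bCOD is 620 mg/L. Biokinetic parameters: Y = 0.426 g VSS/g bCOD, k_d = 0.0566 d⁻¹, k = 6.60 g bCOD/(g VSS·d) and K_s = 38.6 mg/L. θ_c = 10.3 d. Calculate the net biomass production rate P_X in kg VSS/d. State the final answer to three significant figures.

From the Monod/SRT balance for a CMAS, S = K_s·(1+k_d θ_c)/[θ_c·(Y k − k_d) − 1] = 38.6 × (1 + 0.0566 × 10.3) / [10.3 × (0.426 × 6.60 − 0.0566) − 1] = 61.10 / 27.38 = 2.232 mg/L.
The observed yield is Y_obs = Y/(1 + k_d·θ_c) = 0.426 / (1 + 0.0566 × 10.3) = 0.426 / 1.583 = 0.2691 g VSS per g bCOD removed.
Q·(S₀ − S) = 16.7 × (620 − 2.23) × 10⁻³ = 10.32 kg/d removed.
So the net sludge growth is P_X = 0.2691 × 10.32 = 2.776 kg VSS/d.

P_X ≈ 2.78 kg VSS/d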